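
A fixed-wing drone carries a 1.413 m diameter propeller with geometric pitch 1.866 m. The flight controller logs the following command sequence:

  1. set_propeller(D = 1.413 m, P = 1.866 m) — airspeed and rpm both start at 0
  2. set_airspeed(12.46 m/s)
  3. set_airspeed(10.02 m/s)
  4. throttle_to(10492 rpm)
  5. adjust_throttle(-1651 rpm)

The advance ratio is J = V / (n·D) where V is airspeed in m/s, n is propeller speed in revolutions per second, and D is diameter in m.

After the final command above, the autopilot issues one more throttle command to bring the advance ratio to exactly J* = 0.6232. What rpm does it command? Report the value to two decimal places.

set_propeller: D = 1.413 m, P = 1.866 m (p = P/D = 1.320594); state ← (V=0, rpm=0)
set_airspeed(12.46): V ← 12.46 m/s
set_airspeed(10.02): V ← 10.02 m/s
throttle_to(10492): rpm ← 10492
adjust_throttle(-1651): rpm ← 10492 -1651 = 8841
final state: V = 10.02 m/s, rpm = 8841 → n = rpm/60 = 147.350000 rev/s
target J* = 0.6232; solve J* = V/(n·D) for n: n = V/(J*·D) = 10.02/(0.6232 × 1.413) = 11.378843 rev/s
rpm = 60·n = 682.730595

rpm = 682.73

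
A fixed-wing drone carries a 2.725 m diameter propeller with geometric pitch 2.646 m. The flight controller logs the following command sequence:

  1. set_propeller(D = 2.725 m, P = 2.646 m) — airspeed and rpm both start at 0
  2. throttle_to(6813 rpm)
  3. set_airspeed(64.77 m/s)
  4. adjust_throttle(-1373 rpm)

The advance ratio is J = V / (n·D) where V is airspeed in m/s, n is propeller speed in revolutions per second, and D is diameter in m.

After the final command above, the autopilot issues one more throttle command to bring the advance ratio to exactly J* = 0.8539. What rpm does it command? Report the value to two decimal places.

set_propeller: D = 2.725 m, P = 2.646 m (p = P/D = 0.971009); state ← (V=0, rpm=0)
throttle_to(6813): rpm ← 6813
set_airspeed(64.77): V ← 64.77 m/s
adjust_throttle(-1373): rpm ← 6813 -1373 = 5440
final state: V = 64.77 m/s, rpm = 5440 → n = rpm/60 = 90.666667 rev/s
target J* = 0.8539; solve J* = V/(n·D) for n: n = V/(J*·D) = 64.77/(0.8539 × 2.725) = 27.835587 rev/s
rpm = 60·n = 1670.135192

rpm = 1670.14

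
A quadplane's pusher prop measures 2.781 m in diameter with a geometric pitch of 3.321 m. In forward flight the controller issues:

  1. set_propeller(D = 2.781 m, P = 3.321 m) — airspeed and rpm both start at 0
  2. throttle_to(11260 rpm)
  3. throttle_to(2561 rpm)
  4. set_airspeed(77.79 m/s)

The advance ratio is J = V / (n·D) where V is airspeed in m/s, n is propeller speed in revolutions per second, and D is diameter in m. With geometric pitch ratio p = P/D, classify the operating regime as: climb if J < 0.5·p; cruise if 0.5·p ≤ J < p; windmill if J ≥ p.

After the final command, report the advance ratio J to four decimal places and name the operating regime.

J = 0.6553, regime = cruise

set_propeller: D = 2.781 m, P = 3.321 m (p = P/D = 1.194175); state ← (V=0, rpm=0)
throttle_to(11260): rpm ← 11260
throttle_to(2561): rpm ← 2561
set_airspeed(77.79): V ← 77.79 m/s
final state: V = 77.79 m/s, rpm = 2561 → n = rpm/60 = 42.683333 rev/s
J = V / (n·D) = 77.79 / (42.683333 × 2.781) = 0.655337
regime bands: climb J<0.5971 | cruise [0.5971, 1.1942) | windmill J≥1.1942
J = 0.6553 → cruise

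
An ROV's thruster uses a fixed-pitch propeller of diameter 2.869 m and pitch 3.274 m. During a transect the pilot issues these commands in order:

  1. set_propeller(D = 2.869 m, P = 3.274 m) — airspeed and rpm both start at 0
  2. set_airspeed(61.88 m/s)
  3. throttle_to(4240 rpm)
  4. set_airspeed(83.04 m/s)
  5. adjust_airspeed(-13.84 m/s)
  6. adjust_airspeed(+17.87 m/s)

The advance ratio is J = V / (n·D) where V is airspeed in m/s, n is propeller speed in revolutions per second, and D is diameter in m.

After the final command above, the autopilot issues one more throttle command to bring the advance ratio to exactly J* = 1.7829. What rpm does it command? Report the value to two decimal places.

set_propeller: D = 2.869 m, P = 3.274 m (p = P/D = 1.141164); state ← (V=0, rpm=0)
set_airspeed(61.88): V ← 61.88 m/s
throttle_to(4240): rpm ← 4240
set_airspeed(83.04): V ← 83.04 m/s
adjust_airspeed(-13.84): V ← 83.04 -13.84 = 69.2 m/s
adjust_airspeed(+17.87): V ← 69.2 +17.87 = 87.07 m/s
final state: V = 87.07 m/s, rpm = 4240 → n = rpm/60 = 70.666667 rev/s
target J* = 1.7829; solve J* = V/(n·D) for n: n = V/(J*·D) = 87.07/(1.7829 × 2.869) = 17.022017 rev/s
rpm = 60·n = 1021.321000

rpm = 1021.32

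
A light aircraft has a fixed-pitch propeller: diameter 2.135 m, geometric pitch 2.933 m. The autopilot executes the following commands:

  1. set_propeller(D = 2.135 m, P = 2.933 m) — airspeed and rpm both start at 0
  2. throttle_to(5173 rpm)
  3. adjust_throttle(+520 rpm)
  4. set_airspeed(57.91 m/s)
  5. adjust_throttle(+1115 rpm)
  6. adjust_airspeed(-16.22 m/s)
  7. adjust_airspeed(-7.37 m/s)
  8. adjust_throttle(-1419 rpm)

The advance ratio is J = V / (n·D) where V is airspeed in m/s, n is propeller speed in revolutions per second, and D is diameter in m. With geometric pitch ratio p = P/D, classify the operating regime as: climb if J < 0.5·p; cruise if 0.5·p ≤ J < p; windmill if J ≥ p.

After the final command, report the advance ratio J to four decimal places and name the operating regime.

J = 0.1790, regime = climb

set_propeller: D = 2.135 m, P = 2.933 m (p = P/D = 1.373770); state ← (V=0, rpm=0)
throttle_to(5173): rpm ← 5173
adjust_throttle(+520): rpm ← 5173 +520 = 5693
set_airspeed(57.91): V ← 57.91 m/s
adjust_throttle(+1115): rpm ← 5693 +1115 = 6808
adjust_airspeed(-16.22): V ← 57.91 -16.22 = 41.69 m/s
adjust_airspeed(-7.37): V ← 41.69 -7.37 = 34.32 m/s
adjust_throttle(-1419): rpm ← 6808 -1419 = 5389
final state: V = 34.32 m/s, rpm = 5389 → n = rpm/60 = 89.816667 rev/s
J = V / (n·D) = 34.32 / (89.816667 × 2.135) = 0.178975
regime bands: climb J<0.6869 | cruise [0.6869, 1.3738) | windmill J≥1.3738
J = 0.1790 → climb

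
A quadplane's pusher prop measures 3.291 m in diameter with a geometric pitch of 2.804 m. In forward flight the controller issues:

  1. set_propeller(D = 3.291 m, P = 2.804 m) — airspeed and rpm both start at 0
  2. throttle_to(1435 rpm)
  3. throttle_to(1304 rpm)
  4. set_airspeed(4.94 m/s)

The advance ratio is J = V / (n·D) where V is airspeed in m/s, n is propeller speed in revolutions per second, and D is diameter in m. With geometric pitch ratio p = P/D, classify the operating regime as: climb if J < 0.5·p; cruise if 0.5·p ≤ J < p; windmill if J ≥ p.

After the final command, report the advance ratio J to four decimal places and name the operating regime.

set_propeller: D = 3.291 m, P = 2.804 m (p = P/D = 0.852021); state ← (V=0, rpm=0)
throttle_to(1435): rpm ← 1435
throttle_to(1304): rpm ← 1304
set_airspeed(4.94): V ← 4.94 m/s
final state: V = 4.94 m/s, rpm = 1304 → n = rpm/60 = 21.733333 rev/s
J = V / (n·D) = 4.94 / (21.733333 × 3.291) = 0.069067
regime bands: climb J<0.4260 | cruise [0.4260, 0.8520) | windmill J≥0.8520
J = 0.0691 → climb

J = 0.0691, regime = climb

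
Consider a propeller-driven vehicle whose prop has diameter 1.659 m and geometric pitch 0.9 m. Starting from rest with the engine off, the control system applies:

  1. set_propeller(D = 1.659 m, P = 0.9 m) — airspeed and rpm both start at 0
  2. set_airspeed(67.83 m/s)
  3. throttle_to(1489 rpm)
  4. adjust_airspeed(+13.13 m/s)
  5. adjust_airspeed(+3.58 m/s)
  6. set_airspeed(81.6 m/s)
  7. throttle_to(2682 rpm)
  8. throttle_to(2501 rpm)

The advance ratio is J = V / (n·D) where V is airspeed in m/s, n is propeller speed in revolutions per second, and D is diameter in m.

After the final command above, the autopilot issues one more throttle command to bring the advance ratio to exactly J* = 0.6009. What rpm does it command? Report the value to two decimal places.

rpm = 4911.26

set_propeller: D = 1.659 m, P = 0.9 m (p = P/D = 0.542495); state ← (V=0, rpm=0)
set_airspeed(67.83): V ← 67.83 m/s
throttle_to(1489): rpm ← 1489
adjust_airspeed(+13.13): V ← 67.83 +13.13 = 80.96 m/s
adjust_airspeed(+3.58): V ← 80.96 +3.58 = 84.54 m/s
set_airspeed(81.6): V ← 81.6 m/s
throttle_to(2682): rpm ← 2682
throttle_to(2501): rpm ← 2501
final state: V = 81.6 m/s, rpm = 2501 → n = rpm/60 = 41.683333 rev/s
target J* = 0.6009; solve J* = V/(n·D) for n: n = V/(J*·D) = 81.6/(0.6009 × 1.659) = 81.854313 rev/s
rpm = 60·n = 4911.258790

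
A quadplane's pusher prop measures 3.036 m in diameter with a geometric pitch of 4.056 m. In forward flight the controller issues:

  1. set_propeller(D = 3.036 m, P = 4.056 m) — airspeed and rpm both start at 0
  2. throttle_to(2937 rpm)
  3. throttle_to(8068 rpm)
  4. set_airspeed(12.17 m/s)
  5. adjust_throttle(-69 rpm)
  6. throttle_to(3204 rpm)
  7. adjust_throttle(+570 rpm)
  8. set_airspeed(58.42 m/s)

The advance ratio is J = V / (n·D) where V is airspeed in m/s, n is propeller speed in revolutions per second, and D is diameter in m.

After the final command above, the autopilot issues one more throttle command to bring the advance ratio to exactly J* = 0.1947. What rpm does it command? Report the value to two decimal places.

set_propeller: D = 3.036 m, P = 4.056 m (p = P/D = 1.335968); state ← (V=0, rpm=0)
throttle_to(2937): rpm ← 2937
throttle_to(8068): rpm ← 8068
set_airspeed(12.17): V ← 12.17 m/s
adjust_throttle(-69): rpm ← 8068 -69 = 7999
throttle_to(3204): rpm ← 3204
adjust_throttle(+570): rpm ← 3204 +570 = 3774
set_airspeed(58.42): V ← 58.42 m/s
final state: V = 58.42 m/s, rpm = 3774 → n = rpm/60 = 62.900000 rev/s
target J* = 0.1947; solve J* = V/(n·D) for n: n = V/(J*·D) = 58.42/(0.1947 × 3.036) = 98.831147 rev/s
rpm = 60·n = 5929.868796

rpm = 5929.87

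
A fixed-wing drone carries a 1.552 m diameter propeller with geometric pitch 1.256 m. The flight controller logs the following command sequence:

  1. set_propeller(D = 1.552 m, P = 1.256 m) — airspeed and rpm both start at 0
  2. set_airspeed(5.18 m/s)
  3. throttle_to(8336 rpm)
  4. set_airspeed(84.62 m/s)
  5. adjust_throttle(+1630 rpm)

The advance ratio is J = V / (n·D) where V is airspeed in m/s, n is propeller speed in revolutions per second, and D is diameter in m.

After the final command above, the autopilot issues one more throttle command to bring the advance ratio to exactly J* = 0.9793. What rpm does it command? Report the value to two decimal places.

rpm = 3340.54

set_propeller: D = 1.552 m, P = 1.256 m (p = P/D = 0.809278); state ← (V=0, rpm=0)
set_airspeed(5.18): V ← 5.18 m/s
throttle_to(8336): rpm ← 8336
set_airspeed(84.62): V ← 84.62 m/s
adjust_throttle(+1630): rpm ← 8336 +1630 = 9966
final state: V = 84.62 m/s, rpm = 9966 → n = rpm/60 = 166.100000 rev/s
target J* = 0.9793; solve J* = V/(n·D) for n: n = V/(J*·D) = 84.62/(0.9793 × 1.552) = 55.675683 rev/s
rpm = 60·n = 3340.540950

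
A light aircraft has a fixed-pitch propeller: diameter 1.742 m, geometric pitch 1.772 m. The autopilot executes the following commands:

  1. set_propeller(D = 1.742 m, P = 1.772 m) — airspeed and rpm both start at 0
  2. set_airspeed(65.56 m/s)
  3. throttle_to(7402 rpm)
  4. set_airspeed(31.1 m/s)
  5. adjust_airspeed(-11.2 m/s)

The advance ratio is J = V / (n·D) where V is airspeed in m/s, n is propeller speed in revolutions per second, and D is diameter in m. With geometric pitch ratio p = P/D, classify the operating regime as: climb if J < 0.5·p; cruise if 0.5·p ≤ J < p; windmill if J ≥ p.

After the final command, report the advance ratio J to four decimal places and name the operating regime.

set_propeller: D = 1.742 m, P = 1.772 m (p = P/D = 1.017222); state ← (V=0, rpm=0)
set_airspeed(65.56): V ← 65.56 m/s
throttle_to(7402): rpm ← 7402
set_airspeed(31.1): V ← 31.1 m/s
adjust_airspeed(-11.2): V ← 31.1 -11.2 = 19.9 m/s
final state: V = 19.9 m/s, rpm = 7402 → n = rpm/60 = 123.366667 rev/s
J = V / (n·D) = 19.9 / (123.366667 × 1.742) = 0.092599
regime bands: climb J<0.5086 | cruise [0.5086, 1.0172) | windmill J≥1.0172
J = 0.0926 → climb

J = 0.0926, regime = climb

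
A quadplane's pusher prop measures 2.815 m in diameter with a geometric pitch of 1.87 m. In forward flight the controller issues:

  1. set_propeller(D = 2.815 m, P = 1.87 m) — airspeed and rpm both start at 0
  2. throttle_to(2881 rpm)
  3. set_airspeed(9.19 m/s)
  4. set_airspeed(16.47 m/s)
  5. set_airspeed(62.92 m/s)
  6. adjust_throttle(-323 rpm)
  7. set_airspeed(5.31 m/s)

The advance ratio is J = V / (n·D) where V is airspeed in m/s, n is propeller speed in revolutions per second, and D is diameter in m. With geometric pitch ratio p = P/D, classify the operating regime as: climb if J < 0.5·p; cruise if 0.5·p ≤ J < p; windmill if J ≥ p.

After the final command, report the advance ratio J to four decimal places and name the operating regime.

J = 0.0442, regime = climb

set_propeller: D = 2.815 m, P = 1.87 m (p = P/D = 0.664298); state ← (V=0, rpm=0)
throttle_to(2881): rpm ← 2881
set_airspeed(9.19): V ← 9.19 m/s
set_airspeed(16.47): V ← 16.47 m/s
set_airspeed(62.92): V ← 62.92 m/s
adjust_throttle(-323): rpm ← 2881 -323 = 2558
set_airspeed(5.31): V ← 5.31 m/s
final state: V = 5.31 m/s, rpm = 2558 → n = rpm/60 = 42.633333 rev/s
J = V / (n·D) = 5.31 / (42.633333 × 2.815) = 0.044245
regime bands: climb J<0.3321 | cruise [0.3321, 0.6643) | windmill J≥0.6643
J = 0.0442 → climb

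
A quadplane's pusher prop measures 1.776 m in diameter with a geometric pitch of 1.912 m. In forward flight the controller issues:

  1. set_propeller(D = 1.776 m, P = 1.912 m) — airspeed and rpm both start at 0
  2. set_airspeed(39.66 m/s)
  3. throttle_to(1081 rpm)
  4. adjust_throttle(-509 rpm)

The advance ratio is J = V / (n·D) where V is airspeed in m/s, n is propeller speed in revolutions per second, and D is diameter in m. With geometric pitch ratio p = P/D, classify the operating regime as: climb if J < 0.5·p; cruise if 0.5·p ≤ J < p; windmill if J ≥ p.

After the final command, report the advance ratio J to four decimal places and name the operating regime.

J = 2.3424, regime = windmill

set_propeller: D = 1.776 m, P = 1.912 m (p = P/D = 1.076577); state ← (V=0, rpm=0)
set_airspeed(39.66): V ← 39.66 m/s
throttle_to(1081): rpm ← 1081
adjust_throttle(-509): rpm ← 1081 -509 = 572
final state: V = 39.66 m/s, rpm = 572 → n = rpm/60 = 9.533333 rev/s
J = V / (n·D) = 39.66 / (9.533333 × 1.776) = 2.342421
regime bands: climb J<0.5383 | cruise [0.5383, 1.0766) | windmill J≥1.0766
J = 2.3424 → windmill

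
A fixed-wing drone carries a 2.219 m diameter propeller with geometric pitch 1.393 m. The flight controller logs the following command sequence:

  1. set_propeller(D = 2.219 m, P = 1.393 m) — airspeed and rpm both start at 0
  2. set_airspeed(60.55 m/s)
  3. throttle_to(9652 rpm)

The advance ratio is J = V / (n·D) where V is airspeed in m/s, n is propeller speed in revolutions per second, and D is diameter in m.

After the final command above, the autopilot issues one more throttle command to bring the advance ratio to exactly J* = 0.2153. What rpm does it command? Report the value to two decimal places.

set_propeller: D = 2.219 m, P = 1.393 m (p = P/D = 0.627760); state ← (V=0, rpm=0)
set_airspeed(60.55): V ← 60.55 m/s
throttle_to(9652): rpm ← 9652
final state: V = 60.55 m/s, rpm = 9652 → n = rpm/60 = 160.866667 rev/s
target J* = 0.2153; solve J* = V/(n·D) for n: n = V/(J*·D) = 60.55/(0.2153 × 2.219) = 126.739741 rev/s
rpm = 60·n = 7604.384462

rpm = 7604.38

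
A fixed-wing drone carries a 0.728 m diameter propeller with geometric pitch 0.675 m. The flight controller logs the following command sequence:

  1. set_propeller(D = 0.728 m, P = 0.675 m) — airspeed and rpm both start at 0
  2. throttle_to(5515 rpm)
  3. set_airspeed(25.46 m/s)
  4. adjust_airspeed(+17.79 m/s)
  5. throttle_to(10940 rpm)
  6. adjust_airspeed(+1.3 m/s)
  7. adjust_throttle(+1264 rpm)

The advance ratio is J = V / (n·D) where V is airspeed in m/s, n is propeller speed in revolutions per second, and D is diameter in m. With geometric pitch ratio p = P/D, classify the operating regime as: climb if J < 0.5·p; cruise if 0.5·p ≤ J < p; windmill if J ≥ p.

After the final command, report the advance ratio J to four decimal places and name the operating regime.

J = 0.3009, regime = climb

set_propeller: D = 0.728 m, P = 0.675 m (p = P/D = 0.927198); state ← (V=0, rpm=0)
throttle_to(5515): rpm ← 5515
set_airspeed(25.46): V ← 25.46 m/s
adjust_airspeed(+17.79): V ← 25.46 +17.79 = 43.25 m/s
throttle_to(10940): rpm ← 10940
adjust_airspeed(+1.3): V ← 43.25 +1.3 = 44.55 m/s
adjust_throttle(+1264): rpm ← 10940 +1264 = 12204
final state: V = 44.55 m/s, rpm = 12204 → n = rpm/60 = 203.400000 rev/s
J = V / (n·D) = 44.55 / (203.400000 × 0.728) = 0.300861
regime bands: climb J<0.4636 | cruise [0.4636, 0.9272) | windmill J≥0.9272
J = 0.3009 → climb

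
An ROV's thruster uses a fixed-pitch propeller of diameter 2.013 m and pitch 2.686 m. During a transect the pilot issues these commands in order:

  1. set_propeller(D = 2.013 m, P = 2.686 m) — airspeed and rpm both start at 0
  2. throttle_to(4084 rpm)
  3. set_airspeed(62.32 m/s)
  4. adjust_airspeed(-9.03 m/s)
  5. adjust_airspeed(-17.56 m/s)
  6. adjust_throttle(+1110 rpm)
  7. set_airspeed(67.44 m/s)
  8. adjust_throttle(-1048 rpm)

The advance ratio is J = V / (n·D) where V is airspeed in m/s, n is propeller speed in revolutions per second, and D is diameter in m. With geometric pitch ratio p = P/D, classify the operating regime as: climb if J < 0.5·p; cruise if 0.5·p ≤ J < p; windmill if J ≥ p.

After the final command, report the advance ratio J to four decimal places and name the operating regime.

set_propeller: D = 2.013 m, P = 2.686 m (p = P/D = 1.334327); state ← (V=0, rpm=0)
throttle_to(4084): rpm ← 4084
set_airspeed(62.32): V ← 62.32 m/s
adjust_airspeed(-9.03): V ← 62.32 -9.03 = 53.29 m/s
adjust_airspeed(-17.56): V ← 53.29 -17.56 = 35.73 m/s
adjust_throttle(+1110): rpm ← 4084 +1110 = 5194
set_airspeed(67.44): V ← 67.44 m/s
adjust_throttle(-1048): rpm ← 5194 -1048 = 4146
final state: V = 67.44 m/s, rpm = 4146 → n = rpm/60 = 69.100000 rev/s
J = V / (n·D) = 67.44 / (69.100000 × 2.013) = 0.484837
regime bands: climb J<0.6672 | cruise [0.6672, 1.3343) | windmill J≥1.3343
J = 0.4848 → climb

J = 0.4848, regime = climb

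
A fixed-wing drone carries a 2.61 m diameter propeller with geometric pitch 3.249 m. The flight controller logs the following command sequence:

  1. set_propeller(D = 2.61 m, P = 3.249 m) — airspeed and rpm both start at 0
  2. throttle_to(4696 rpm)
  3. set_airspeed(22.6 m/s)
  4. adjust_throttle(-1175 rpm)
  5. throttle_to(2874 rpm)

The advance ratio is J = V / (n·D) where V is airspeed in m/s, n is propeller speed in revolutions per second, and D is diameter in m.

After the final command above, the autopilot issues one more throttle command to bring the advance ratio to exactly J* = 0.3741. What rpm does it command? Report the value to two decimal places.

set_propeller: D = 2.61 m, P = 3.249 m (p = P/D = 1.244828); state ← (V=0, rpm=0)
throttle_to(4696): rpm ← 4696
set_airspeed(22.6): V ← 22.6 m/s
adjust_throttle(-1175): rpm ← 4696 -1175 = 3521
throttle_to(2874): rpm ← 2874
final state: V = 22.6 m/s, rpm = 2874 → n = rpm/60 = 47.900000 rev/s
target J* = 0.3741; solve J* = V/(n·D) for n: n = V/(J*·D) = 22.6/(0.3741 × 2.61) = 23.146228 rev/s
rpm = 60·n = 1388.773670

rpm = 1388.77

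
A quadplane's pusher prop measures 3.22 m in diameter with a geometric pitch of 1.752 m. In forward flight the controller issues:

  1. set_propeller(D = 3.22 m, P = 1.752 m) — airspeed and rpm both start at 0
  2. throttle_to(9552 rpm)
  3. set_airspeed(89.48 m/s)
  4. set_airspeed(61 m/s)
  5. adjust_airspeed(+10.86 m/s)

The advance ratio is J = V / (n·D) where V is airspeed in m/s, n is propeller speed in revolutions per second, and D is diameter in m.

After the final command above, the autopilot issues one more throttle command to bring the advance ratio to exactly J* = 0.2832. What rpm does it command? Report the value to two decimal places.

set_propeller: D = 3.22 m, P = 1.752 m (p = P/D = 0.544099); state ← (V=0, rpm=0)
throttle_to(9552): rpm ← 9552
set_airspeed(89.48): V ← 89.48 m/s
set_airspeed(61): V ← 61 m/s
adjust_airspeed(+10.86): V ← 61 +10.86 = 71.86 m/s
final state: V = 71.86 m/s, rpm = 9552 → n = rpm/60 = 159.200000 rev/s
target J* = 0.2832; solve J* = V/(n·D) for n: n = V/(J*·D) = 71.86/(0.2832 × 3.22) = 78.802155 rev/s
rpm = 60·n = 4728.129277

rpm = 4728.13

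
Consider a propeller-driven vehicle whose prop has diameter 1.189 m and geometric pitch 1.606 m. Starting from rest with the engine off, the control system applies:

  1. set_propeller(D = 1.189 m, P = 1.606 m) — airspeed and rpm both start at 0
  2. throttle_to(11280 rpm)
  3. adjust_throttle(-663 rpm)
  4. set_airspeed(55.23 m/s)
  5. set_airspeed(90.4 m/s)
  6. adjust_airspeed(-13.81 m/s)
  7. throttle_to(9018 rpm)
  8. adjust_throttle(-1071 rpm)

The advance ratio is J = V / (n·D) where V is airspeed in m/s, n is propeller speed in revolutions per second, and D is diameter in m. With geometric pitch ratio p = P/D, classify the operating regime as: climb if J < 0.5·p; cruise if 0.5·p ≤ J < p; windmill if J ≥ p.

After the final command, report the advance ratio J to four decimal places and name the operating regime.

set_propeller: D = 1.189 m, P = 1.606 m (p = P/D = 1.350715); state ← (V=0, rpm=0)
throttle_to(11280): rpm ← 11280
adjust_throttle(-663): rpm ← 11280 -663 = 10617
set_airspeed(55.23): V ← 55.23 m/s
set_airspeed(90.4): V ← 90.4 m/s
adjust_airspeed(-13.81): V ← 90.4 -13.81 = 76.59 m/s
throttle_to(9018): rpm ← 9018
adjust_throttle(-1071): rpm ← 9018 -1071 = 7947
final state: V = 76.59 m/s, rpm = 7947 → n = rpm/60 = 132.450000 rev/s
J = V / (n·D) = 76.59 / (132.450000 × 1.189) = 0.486338
regime bands: climb J<0.6754 | cruise [0.6754, 1.3507) | windmill J≥1.3507
J = 0.4863 → climb

J = 0.4863, regime = climb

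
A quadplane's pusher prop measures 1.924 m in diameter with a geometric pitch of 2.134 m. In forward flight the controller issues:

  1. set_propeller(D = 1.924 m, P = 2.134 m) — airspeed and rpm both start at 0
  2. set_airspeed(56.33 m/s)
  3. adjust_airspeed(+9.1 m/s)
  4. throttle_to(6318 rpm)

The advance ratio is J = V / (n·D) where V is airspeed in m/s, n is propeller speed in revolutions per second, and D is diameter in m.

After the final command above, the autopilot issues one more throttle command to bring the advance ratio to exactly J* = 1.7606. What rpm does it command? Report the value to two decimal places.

rpm = 1158.94

set_propeller: D = 1.924 m, P = 2.134 m (p = P/D = 1.109148); state ← (V=0, rpm=0)
set_airspeed(56.33): V ← 56.33 m/s
adjust_airspeed(+9.1): V ← 56.33 +9.1 = 65.43 m/s
throttle_to(6318): rpm ← 6318
final state: V = 65.43 m/s, rpm = 6318 → n = rpm/60 = 105.300000 rev/s
target J* = 1.7606; solve J* = V/(n·D) for n: n = V/(J*·D) = 65.43/(1.7606 × 1.924) = 19.315731 rev/s
rpm = 60·n = 1158.943877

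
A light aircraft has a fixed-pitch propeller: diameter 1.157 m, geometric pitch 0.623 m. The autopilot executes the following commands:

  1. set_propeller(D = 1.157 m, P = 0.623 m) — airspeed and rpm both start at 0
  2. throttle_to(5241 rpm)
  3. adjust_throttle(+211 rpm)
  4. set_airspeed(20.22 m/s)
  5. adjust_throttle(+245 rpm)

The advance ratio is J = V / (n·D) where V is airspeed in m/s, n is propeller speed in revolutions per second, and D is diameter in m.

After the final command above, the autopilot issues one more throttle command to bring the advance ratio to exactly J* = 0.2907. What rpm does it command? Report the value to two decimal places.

rpm = 3607.07

set_propeller: D = 1.157 m, P = 0.623 m (p = P/D = 0.538462); state ← (V=0, rpm=0)
throttle_to(5241): rpm ← 5241
adjust_throttle(+211): rpm ← 5241 +211 = 5452
set_airspeed(20.22): V ← 20.22 m/s
adjust_throttle(+245): rpm ← 5452 +245 = 5697
final state: V = 20.22 m/s, rpm = 5697 → n = rpm/60 = 94.950000 rev/s
target J* = 0.2907; solve J* = V/(n·D) for n: n = V/(J*·D) = 20.22/(0.2907 × 1.157) = 60.117756 rev/s
rpm = 60·n = 3607.065353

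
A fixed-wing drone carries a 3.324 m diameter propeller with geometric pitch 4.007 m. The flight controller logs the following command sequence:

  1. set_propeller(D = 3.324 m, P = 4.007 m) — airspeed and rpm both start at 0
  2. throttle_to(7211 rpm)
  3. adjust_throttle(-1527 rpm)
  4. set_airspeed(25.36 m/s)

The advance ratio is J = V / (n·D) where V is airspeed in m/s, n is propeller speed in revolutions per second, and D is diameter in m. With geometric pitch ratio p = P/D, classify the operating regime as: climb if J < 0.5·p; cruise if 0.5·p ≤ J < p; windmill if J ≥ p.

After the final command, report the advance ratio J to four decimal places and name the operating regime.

J = 0.0805, regime = climb

set_propeller: D = 3.324 m, P = 4.007 m (p = P/D = 1.205475); state ← (V=0, rpm=0)
throttle_to(7211): rpm ← 7211
adjust_throttle(-1527): rpm ← 7211 -1527 = 5684
set_airspeed(25.36): V ← 25.36 m/s
final state: V = 25.36 m/s, rpm = 5684 → n = rpm/60 = 94.733333 rev/s
J = V / (n·D) = 25.36 / (94.733333 × 3.324) = 0.080535
regime bands: climb J<0.6027 | cruise [0.6027, 1.2055) | windmill J≥1.2055
J = 0.0805 → climb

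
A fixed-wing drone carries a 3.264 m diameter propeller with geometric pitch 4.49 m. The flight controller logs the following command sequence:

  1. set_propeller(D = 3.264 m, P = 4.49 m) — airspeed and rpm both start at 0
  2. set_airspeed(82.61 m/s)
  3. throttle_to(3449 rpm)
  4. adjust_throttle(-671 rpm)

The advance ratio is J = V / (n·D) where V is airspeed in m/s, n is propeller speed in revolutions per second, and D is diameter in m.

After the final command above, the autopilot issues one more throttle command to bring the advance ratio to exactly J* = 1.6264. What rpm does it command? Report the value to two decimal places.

rpm = 933.70

set_propeller: D = 3.264 m, P = 4.49 m (p = P/D = 1.375613); state ← (V=0, rpm=0)
set_airspeed(82.61): V ← 82.61 m/s
throttle_to(3449): rpm ← 3449
adjust_throttle(-671): rpm ← 3449 -671 = 2778
final state: V = 82.61 m/s, rpm = 2778 → n = rpm/60 = 46.300000 rev/s
target J* = 1.6264; solve J* = V/(n·D) for n: n = V/(J*·D) = 82.61/(1.6264 × 3.264) = 15.561631 rev/s
rpm = 60·n = 933.697846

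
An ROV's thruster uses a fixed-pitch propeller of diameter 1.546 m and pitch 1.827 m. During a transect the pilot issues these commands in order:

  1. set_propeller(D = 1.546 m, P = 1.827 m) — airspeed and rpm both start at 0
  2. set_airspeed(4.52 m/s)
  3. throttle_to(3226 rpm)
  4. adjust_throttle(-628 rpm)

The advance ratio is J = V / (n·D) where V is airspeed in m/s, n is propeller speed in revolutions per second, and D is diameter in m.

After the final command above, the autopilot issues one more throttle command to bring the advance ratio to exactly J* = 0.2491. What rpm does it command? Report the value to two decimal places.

set_propeller: D = 1.546 m, P = 1.827 m (p = P/D = 1.181759); state ← (V=0, rpm=0)
set_airspeed(4.52): V ← 4.52 m/s
throttle_to(3226): rpm ← 3226
adjust_throttle(-628): rpm ← 3226 -628 = 2598
final state: V = 4.52 m/s, rpm = 2598 → n = rpm/60 = 43.300000 rev/s
target J* = 0.2491; solve J* = V/(n·D) for n: n = V/(J*·D) = 4.52/(0.2491 × 1.546) = 11.736949 rev/s
rpm = 60·n = 704.216940

rpm = 704.22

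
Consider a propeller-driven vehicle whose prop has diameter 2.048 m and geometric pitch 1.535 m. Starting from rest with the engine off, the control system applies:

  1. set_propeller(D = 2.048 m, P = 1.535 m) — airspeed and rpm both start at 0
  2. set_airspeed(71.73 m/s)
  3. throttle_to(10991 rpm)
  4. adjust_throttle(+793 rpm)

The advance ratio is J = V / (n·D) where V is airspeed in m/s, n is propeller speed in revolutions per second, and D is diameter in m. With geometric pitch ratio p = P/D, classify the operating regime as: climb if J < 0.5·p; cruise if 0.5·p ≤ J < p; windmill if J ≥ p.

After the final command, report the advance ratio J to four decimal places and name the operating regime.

set_propeller: D = 2.048 m, P = 1.535 m (p = P/D = 0.749512); state ← (V=0, rpm=0)
set_airspeed(71.73): V ← 71.73 m/s
throttle_to(10991): rpm ← 10991
adjust_throttle(+793): rpm ← 10991 +793 = 11784
final state: V = 71.73 m/s, rpm = 11784 → n = rpm/60 = 196.400000 rev/s
J = V / (n·D) = 71.73 / (196.400000 × 2.048) = 0.178332
regime bands: climb J<0.3748 | cruise [0.3748, 0.7495) | windmill J≥0.7495
J = 0.1783 → climb

J = 0.1783, regime = climb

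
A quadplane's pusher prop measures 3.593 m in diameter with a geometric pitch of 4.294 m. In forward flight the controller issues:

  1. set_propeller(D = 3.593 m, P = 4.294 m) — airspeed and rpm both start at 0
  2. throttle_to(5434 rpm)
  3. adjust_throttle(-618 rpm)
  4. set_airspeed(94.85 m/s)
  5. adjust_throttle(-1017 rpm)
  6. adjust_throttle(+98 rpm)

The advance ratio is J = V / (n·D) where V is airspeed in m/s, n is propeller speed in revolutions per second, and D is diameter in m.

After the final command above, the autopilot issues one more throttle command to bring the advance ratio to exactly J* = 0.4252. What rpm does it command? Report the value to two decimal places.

set_propeller: D = 3.593 m, P = 4.294 m (p = P/D = 1.195102); state ← (V=0, rpm=0)
throttle_to(5434): rpm ← 5434
adjust_throttle(-618): rpm ← 5434 -618 = 4816
set_airspeed(94.85): V ← 94.85 m/s
adjust_throttle(-1017): rpm ← 4816 -1017 = 3799
adjust_throttle(+98): rpm ← 3799 +98 = 3897
final state: V = 94.85 m/s, rpm = 3897 → n = rpm/60 = 64.950000 rev/s
target J* = 0.4252; solve J* = V/(n·D) for n: n = V/(J*·D) = 94.85/(0.4252 × 3.593) = 62.085025 rev/s
rpm = 60·n = 3725.101516

rpm = 3725.10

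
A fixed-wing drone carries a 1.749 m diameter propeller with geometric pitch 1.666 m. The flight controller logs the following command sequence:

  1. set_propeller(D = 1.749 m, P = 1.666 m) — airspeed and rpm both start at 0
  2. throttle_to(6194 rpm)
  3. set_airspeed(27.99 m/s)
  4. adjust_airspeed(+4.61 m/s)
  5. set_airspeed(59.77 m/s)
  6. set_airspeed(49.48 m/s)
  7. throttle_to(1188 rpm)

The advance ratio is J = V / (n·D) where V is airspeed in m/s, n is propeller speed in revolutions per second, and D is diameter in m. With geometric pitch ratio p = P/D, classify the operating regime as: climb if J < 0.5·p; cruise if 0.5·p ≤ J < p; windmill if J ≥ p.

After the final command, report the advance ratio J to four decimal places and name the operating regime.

J = 1.4288, regime = windmill

set_propeller: D = 1.749 m, P = 1.666 m (p = P/D = 0.952544); state ← (V=0, rpm=0)
throttle_to(6194): rpm ← 6194
set_airspeed(27.99): V ← 27.99 m/s
adjust_airspeed(+4.61): V ← 27.99 +4.61 = 32.6 m/s
set_airspeed(59.77): V ← 59.77 m/s
set_airspeed(49.48): V ← 49.48 m/s
throttle_to(1188): rpm ← 1188
final state: V = 49.48 m/s, rpm = 1188 → n = rpm/60 = 19.800000 rev/s
J = V / (n·D) = 49.48 / (19.800000 × 1.749) = 1.428811
regime bands: climb J<0.4763 | cruise [0.4763, 0.9525) | windmill J≥0.9525
J = 1.4288 → windmill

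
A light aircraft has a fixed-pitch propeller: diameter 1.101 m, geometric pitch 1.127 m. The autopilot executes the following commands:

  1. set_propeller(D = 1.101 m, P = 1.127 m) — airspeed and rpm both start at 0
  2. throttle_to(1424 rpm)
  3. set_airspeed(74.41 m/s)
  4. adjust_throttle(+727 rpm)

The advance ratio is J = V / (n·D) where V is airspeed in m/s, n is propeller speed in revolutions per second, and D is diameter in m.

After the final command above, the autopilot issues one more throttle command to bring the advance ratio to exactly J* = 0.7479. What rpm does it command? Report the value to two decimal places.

set_propeller: D = 1.101 m, P = 1.127 m (p = P/D = 1.023615); state ← (V=0, rpm=0)
throttle_to(1424): rpm ← 1424
set_airspeed(74.41): V ← 74.41 m/s
adjust_throttle(+727): rpm ← 1424 +727 = 2151
final state: V = 74.41 m/s, rpm = 2151 → n = rpm/60 = 35.850000 rev/s
target J* = 0.7479; solve J* = V/(n·D) for n: n = V/(J*·D) = 74.41/(0.7479 × 1.101) = 90.365041 rev/s
rpm = 60·n = 5421.902490

rpm = 5421.90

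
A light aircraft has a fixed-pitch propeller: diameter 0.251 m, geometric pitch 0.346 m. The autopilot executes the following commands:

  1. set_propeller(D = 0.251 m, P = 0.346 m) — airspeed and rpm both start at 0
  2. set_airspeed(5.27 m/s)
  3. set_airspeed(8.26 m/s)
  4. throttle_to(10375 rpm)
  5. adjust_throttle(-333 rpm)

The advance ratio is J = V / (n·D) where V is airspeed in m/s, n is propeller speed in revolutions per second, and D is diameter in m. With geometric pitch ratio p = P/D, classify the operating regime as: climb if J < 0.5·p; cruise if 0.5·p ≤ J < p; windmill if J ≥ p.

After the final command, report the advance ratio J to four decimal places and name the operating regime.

J = 0.1966, regime = climb

set_propeller: D = 0.251 m, P = 0.346 m (p = P/D = 1.378486); state ← (V=0, rpm=0)
set_airspeed(5.27): V ← 5.27 m/s
set_airspeed(8.26): V ← 8.26 m/s
throttle_to(10375): rpm ← 10375
adjust_throttle(-333): rpm ← 10375 -333 = 10042
final state: V = 8.26 m/s, rpm = 10042 → n = rpm/60 = 167.366667 rev/s
J = V / (n·D) = 8.26 / (167.366667 × 0.251) = 0.196624
regime bands: climb J<0.6892 | cruise [0.6892, 1.3785) | windmill J≥1.3785
J = 0.1966 → climb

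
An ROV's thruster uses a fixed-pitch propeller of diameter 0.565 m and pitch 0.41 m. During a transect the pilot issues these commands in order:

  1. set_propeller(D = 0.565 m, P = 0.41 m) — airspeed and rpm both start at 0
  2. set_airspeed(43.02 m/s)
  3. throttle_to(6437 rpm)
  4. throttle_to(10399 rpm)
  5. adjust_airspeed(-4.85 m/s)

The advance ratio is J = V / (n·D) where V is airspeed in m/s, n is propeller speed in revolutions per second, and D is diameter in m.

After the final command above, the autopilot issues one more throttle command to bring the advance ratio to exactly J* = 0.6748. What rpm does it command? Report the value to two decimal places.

rpm = 6006.89

set_propeller: D = 0.565 m, P = 0.41 m (p = P/D = 0.725664); state ← (V=0, rpm=0)
set_airspeed(43.02): V ← 43.02 m/s
throttle_to(6437): rpm ← 6437
throttle_to(10399): rpm ← 10399
adjust_airspeed(-4.85): V ← 43.02 -4.85 = 38.17 m/s
final state: V = 38.17 m/s, rpm = 10399 → n = rpm/60 = 173.316667 rev/s
target J* = 0.6748; solve J* = V/(n·D) for n: n = V/(J*·D) = 38.17/(0.6748 × 0.565) = 100.114882 rev/s
rpm = 60·n = 6006.892898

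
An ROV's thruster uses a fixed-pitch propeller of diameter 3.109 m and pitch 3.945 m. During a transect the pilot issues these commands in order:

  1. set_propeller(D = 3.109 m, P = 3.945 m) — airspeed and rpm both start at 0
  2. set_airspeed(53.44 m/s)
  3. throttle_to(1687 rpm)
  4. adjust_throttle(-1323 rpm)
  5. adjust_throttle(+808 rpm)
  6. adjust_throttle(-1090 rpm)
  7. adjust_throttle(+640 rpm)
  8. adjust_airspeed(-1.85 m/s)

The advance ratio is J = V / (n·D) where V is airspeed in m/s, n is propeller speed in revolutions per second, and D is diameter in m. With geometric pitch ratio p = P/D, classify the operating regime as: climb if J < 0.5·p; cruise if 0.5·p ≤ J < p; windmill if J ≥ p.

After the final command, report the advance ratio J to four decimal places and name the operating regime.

set_propeller: D = 3.109 m, P = 3.945 m (p = P/D = 1.268897); state ← (V=0, rpm=0)
set_airspeed(53.44): V ← 53.44 m/s
throttle_to(1687): rpm ← 1687
adjust_throttle(-1323): rpm ← 1687 -1323 = 364
adjust_throttle(+808): rpm ← 364 +808 = 1172
adjust_throttle(-1090): rpm ← 1172 -1090 = 82
adjust_throttle(+640): rpm ← 82 +640 = 722
adjust_airspeed(-1.85): V ← 53.44 -1.85 = 51.59 m/s
final state: V = 51.59 m/s, rpm = 722 → n = rpm/60 = 12.033333 rev/s
J = V / (n·D) = 51.59 / (12.033333 × 3.109) = 1.378983
regime bands: climb J<0.6344 | cruise [0.6344, 1.2689) | windmill J≥1.2689
J = 1.3790 → windmill

J = 1.3790, regime = windmill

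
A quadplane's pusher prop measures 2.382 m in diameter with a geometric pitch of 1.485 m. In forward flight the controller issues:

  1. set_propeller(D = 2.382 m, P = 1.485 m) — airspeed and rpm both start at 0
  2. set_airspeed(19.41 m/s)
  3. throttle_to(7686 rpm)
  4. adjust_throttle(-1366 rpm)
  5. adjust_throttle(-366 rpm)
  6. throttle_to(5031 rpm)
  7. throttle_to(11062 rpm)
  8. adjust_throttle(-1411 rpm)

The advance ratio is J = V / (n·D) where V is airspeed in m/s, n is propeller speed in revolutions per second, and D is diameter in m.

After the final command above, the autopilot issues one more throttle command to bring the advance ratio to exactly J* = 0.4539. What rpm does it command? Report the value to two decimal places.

rpm = 1077.15

set_propeller: D = 2.382 m, P = 1.485 m (p = P/D = 0.623426); state ← (V=0, rpm=0)
set_airspeed(19.41): V ← 19.41 m/s
throttle_to(7686): rpm ← 7686
adjust_throttle(-1366): rpm ← 7686 -1366 = 6320
adjust_throttle(-366): rpm ← 6320 -366 = 5954
throttle_to(5031): rpm ← 5031
throttle_to(11062): rpm ← 11062
adjust_throttle(-1411): rpm ← 11062 -1411 = 9651
final state: V = 19.41 m/s, rpm = 9651 → n = rpm/60 = 160.850000 rev/s
target J* = 0.4539; solve J* = V/(n·D) for n: n = V/(J*·D) = 19.41/(0.4539 × 2.382) = 17.952445 rev/s
rpm = 60·n = 1077.146677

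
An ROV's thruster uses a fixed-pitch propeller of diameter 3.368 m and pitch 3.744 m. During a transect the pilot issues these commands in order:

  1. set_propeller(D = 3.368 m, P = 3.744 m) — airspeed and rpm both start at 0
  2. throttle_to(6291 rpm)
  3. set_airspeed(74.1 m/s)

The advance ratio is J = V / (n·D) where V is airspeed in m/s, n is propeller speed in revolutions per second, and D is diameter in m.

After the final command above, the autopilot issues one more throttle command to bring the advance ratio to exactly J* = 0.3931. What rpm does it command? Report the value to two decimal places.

set_propeller: D = 3.368 m, P = 3.744 m (p = P/D = 1.111639); state ← (V=0, rpm=0)
throttle_to(6291): rpm ← 6291
set_airspeed(74.1): V ← 74.1 m/s
final state: V = 74.1 m/s, rpm = 6291 → n = rpm/60 = 104.850000 rev/s
target J* = 0.3931; solve J* = V/(n·D) for n: n = V/(J*·D) = 74.1/(0.3931 × 3.368) = 55.968424 rev/s
rpm = 60·n = 3358.105467

rpm = 3358.11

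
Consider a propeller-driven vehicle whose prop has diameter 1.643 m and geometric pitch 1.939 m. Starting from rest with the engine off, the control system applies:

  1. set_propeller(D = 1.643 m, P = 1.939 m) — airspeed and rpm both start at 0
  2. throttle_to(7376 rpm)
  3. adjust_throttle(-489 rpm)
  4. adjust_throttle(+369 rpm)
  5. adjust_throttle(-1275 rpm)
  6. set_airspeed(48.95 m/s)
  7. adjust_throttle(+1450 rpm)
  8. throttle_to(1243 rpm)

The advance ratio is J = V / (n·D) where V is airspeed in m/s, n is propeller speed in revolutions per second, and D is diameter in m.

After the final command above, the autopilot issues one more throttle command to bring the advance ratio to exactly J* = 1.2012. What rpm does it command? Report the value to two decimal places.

set_propeller: D = 1.643 m, P = 1.939 m (p = P/D = 1.180158); state ← (V=0, rpm=0)
throttle_to(7376): rpm ← 7376
adjust_throttle(-489): rpm ← 7376 -489 = 6887
adjust_throttle(+369): rpm ← 6887 +369 = 7256
adjust_throttle(-1275): rpm ← 7256 -1275 = 5981
set_airspeed(48.95): V ← 48.95 m/s
adjust_throttle(+1450): rpm ← 5981 +1450 = 7431
throttle_to(1243): rpm ← 1243
final state: V = 48.95 m/s, rpm = 1243 → n = rpm/60 = 20.716667 rev/s
target J* = 1.2012; solve J* = V/(n·D) for n: n = V/(J*·D) = 48.95/(1.2012 × 1.643) = 24.802748 rev/s
rpm = 60·n = 1488.164909

rpm = 1488.16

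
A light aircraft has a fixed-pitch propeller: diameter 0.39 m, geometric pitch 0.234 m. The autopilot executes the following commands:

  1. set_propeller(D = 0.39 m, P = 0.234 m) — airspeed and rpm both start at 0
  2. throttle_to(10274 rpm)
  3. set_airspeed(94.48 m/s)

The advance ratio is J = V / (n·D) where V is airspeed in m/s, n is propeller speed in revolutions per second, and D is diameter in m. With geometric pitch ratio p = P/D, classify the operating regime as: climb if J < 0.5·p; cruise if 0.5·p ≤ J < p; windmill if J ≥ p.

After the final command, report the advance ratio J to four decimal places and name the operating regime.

set_propeller: D = 0.39 m, P = 0.234 m (p = P/D = 0.600000); state ← (V=0, rpm=0)
throttle_to(10274): rpm ← 10274
set_airspeed(94.48): V ← 94.48 m/s
final state: V = 94.48 m/s, rpm = 10274 → n = rpm/60 = 171.233333 rev/s
J = V / (n·D) = 94.48 / (171.233333 × 0.39) = 1.414774
regime bands: climb J<0.3000 | cruise [0.3000, 0.6000) | windmill J≥0.6000
J = 1.4148 → windmill

J = 1.4148, regime = windmill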